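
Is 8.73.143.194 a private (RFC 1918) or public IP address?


RFC 1918 private ranges:
  10.0.0.0/8 (10.0.0.0 - 10.255.255.255)
  172.16.0.0/12 (172.16.0.0 - 172.31.255.255)
  192.168.0.0/16 (192.168.0.0 - 192.168.255.255)
Public (not in any RFC 1918 range)


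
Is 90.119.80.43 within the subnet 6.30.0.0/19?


Subnet network: 6.30.0.0
Test IP AND mask: 90.119.64.0
No, 90.119.80.43 is not in 6.30.0.0/19


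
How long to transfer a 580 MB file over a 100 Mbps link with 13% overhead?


Effective throughput = 100 * (1 - 13/100) = 87 Mbps
File size in Mb = 580 * 8 = 4640 Mb
Time = 4640 / 87
Time = 53.3333 seconds


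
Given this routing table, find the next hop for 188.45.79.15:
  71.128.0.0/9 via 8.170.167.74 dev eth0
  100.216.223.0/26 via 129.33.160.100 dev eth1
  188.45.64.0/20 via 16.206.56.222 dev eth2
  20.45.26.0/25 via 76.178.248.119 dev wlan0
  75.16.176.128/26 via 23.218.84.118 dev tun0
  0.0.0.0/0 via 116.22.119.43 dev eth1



Longest prefix match for 188.45.79.15:
  /9 71.128.0.0: no
  /26 100.216.223.0: no
  /20 188.45.64.0: MATCH
  /25 20.45.26.0: no
  /26 75.16.176.128: no
  /0 0.0.0.0: MATCH
Selected: next-hop 16.206.56.222 via eth2 (matched /20)


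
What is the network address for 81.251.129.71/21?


IP:   01010001.11111011.10000001.01000111
Mask: 11111111.11111111.11111000.00000000
AND operation:
Net:  01010001.11111011.10000000.00000000
Network: 81.251.128.0/21


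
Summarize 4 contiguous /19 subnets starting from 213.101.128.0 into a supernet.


Original prefix: /19
Number of subnets: 4 = 2^2
New prefix = 19 - 2 = 17
Supernet: 213.101.128.0/17


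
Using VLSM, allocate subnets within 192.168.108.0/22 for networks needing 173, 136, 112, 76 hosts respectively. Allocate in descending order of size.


173 hosts -> /24 (254 usable): 192.168.108.0/24
136 hosts -> /24 (254 usable): 192.168.109.0/24
112 hosts -> /25 (126 usable): 192.168.110.0/25
76 hosts -> /25 (126 usable): 192.168.110.128/25
Allocation: 192.168.108.0/24 (173 hosts, 254 usable); 192.168.109.0/24 (136 hosts, 254 usable); 192.168.110.0/25 (112 hosts, 126 usable); 192.168.110.128/25 (76 hosts, 126 usable)


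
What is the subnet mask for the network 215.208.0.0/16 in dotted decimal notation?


/16 means 16 network bits, 16 host bits
Binary: 11111111111111110000000000000000
Mask: 255.255.0.0


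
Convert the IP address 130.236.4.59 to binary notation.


130 = 10000010
236 = 11101100
4 = 00000100
59 = 00111011
Binary: 10000010.11101100.00000100.00111011


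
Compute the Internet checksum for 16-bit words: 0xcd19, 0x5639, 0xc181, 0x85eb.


Sum all words (with carry folding):
+ 0xcd19 = 0xcd19
+ 0x5639 = 0x2353
+ 0xc181 = 0xe4d4
+ 0x85eb = 0x6ac0
One's complement: ~0x6ac0
Checksum = 0x953f


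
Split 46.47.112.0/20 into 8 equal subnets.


New prefix = 20 + 3 = 23
Each subnet has 512 addresses
  46.47.112.0/23
  46.47.114.0/23
  46.47.116.0/23
  46.47.118.0/23
  46.47.120.0/23
  46.47.122.0/23
  46.47.124.0/23
  46.47.126.0/23
Subnets: 46.47.112.0/23, 46.47.114.0/23, 46.47.116.0/23, 46.47.118.0/23, 46.47.120.0/23, 46.47.122.0/23, 46.47.124.0/23, 46.47.126.0/23


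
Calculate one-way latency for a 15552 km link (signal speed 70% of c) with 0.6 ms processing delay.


Speed = 0.7 * 3e5 km/s = 210000 km/s
Propagation delay = 15552 / 210000 = 0.0741 s = 74.0571 ms
Processing delay = 0.6 ms
Total one-way latency = 74.6571 ms


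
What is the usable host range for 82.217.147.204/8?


Network: 82.0.0.0
Broadcast: 82.255.255.255
First usable = network + 1
Last usable = broadcast - 1
Range: 82.0.0.1 to 82.255.255.254


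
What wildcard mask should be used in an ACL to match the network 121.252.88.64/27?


Subnet mask: 255.255.255.224
Wildcard = 255.255.255.255 - subnet mask
255 - 255 = 0
255 - 255 = 0
255 - 255 = 0
255 - 224 = 31
Wildcard: 0.0.0.31


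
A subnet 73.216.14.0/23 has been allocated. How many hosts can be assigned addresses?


Host bits = 32 - 23 = 9
Total addresses = 2^9 = 512
Usable = total - 2 (network and broadcast)
Usable hosts: 510


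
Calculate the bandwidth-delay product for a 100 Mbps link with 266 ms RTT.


BDP = bandwidth * RTT
= 100 Mbps * 266 ms
= 100 * 1e6 * 266 / 1000 bits
= 26600000 bits
= 3325000 bytes
= 3247.0703 KB
BDP = 26600000 bits (3325000 bytes)


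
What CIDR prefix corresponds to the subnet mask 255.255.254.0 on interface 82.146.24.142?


Binary: 11111111.11111111.11111110.00000000
Count leading 1s
Prefix: /23


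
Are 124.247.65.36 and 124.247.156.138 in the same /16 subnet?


Mask: 255.255.0.0
124.247.65.36 AND mask = 124.247.0.0
124.247.156.138 AND mask = 124.247.0.0
Yes, same subnet (124.247.0.0)


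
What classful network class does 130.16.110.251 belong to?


First octet: 130
Binary: 10000010
10xxxxxx -> Class B (128-191)
Class B, default mask 255.255.0.0 (/16)


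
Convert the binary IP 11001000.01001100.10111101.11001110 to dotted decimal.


11001000 = 200
01001100 = 76
10111101 = 189
11001110 = 206
IP: 200.76.189.206


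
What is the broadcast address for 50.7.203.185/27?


Network: 50.7.203.160/27
Host bits = 5
Set all host bits to 1:
Broadcast: 50.7.203.191


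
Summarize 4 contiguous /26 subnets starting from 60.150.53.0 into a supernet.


Original prefix: /26
Number of subnets: 4 = 2^2
New prefix = 26 - 2 = 24
Supernet: 60.150.53.0/24


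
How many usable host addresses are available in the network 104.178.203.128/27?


Host bits = 32 - 27 = 5
Total addresses = 2^5 = 32
Usable = total - 2 (network and broadcast)
Usable hosts: 30


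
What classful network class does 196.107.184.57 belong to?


First octet: 196
Binary: 11000100
110xxxxx -> Class C (192-223)
Class C, default mask 255.255.255.0 (/24)


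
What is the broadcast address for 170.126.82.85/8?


Network: 170.0.0.0/8
Host bits = 24
Set all host bits to 1:
Broadcast: 170.255.255.255


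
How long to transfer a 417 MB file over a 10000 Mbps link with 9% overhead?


Effective throughput = 10000 * (1 - 9/100) = 9100 Mbps
File size in Mb = 417 * 8 = 3336 Mb
Time = 3336 / 9100
Time = 0.3666 seconds


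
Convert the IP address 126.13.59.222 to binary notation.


126 = 01111110
13 = 00001101
59 = 00111011
222 = 11011110
Binary: 01111110.00001101.00111011.11011110


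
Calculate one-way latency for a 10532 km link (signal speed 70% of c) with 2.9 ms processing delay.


Speed = 0.7 * 3e5 km/s = 210000 km/s
Propagation delay = 10532 / 210000 = 0.0502 s = 50.1524 ms
Processing delay = 2.9 ms
Total one-way latency = 53.0524 ms


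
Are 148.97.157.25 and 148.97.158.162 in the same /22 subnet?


Mask: 255.255.252.0
148.97.157.25 AND mask = 148.97.156.0
148.97.158.162 AND mask = 148.97.156.0
Yes, same subnet (148.97.156.0)


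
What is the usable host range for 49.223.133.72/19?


Network: 49.223.128.0
Broadcast: 49.223.159.255
First usable = network + 1
Last usable = broadcast - 1
Range: 49.223.128.1 to 49.223.159.254


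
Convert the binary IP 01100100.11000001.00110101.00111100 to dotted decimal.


01100100 = 100
11000001 = 193
00110101 = 53
00111100 = 60
IP: 100.193.53.60


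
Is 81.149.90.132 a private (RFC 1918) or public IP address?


RFC 1918 private ranges:
  10.0.0.0/8 (10.0.0.0 - 10.255.255.255)
  172.16.0.0/12 (172.16.0.0 - 172.31.255.255)
  192.168.0.0/16 (192.168.0.0 - 192.168.255.255)
Public (not in any RFC 1918 range)


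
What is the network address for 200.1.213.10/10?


IP:   11001000.00000001.11010101.00001010
Mask: 11111111.11000000.00000000.00000000
AND operation:
Net:  11001000.00000000.00000000.00000000
Network: 200.0.0.0/10


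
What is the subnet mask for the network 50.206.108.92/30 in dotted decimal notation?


/30 means 30 network bits, 2 host bits
Binary: 11111111111111111111111111111100
Mask: 255.255.255.252


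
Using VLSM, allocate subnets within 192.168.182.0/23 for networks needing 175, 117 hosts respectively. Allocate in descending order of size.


175 hosts -> /24 (254 usable): 192.168.182.0/24
117 hosts -> /25 (126 usable): 192.168.183.0/25
Allocation: 192.168.182.0/24 (175 hosts, 254 usable); 192.168.183.0/25 (117 hosts, 126 usable)


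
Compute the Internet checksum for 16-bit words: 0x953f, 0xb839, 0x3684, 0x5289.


Sum all words (with carry folding):
+ 0x953f = 0x953f
+ 0xb839 = 0x4d79
+ 0x3684 = 0x83fd
+ 0x5289 = 0xd686
One's complement: ~0xd686
Checksum = 0x2979


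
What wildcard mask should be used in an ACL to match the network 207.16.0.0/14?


Subnet mask: 255.252.0.0
Wildcard = 255.255.255.255 - subnet mask
255 - 255 = 0
255 - 252 = 3
255 - 0 = 255
255 - 0 = 255
Wildcard: 0.3.255.255


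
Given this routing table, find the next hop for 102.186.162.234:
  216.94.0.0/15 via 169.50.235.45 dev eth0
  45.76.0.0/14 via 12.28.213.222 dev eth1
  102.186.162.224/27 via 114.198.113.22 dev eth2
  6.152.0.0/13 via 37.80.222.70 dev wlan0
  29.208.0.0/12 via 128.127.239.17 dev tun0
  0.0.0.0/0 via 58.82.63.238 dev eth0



Longest prefix match for 102.186.162.234:
  /15 216.94.0.0: no
  /14 45.76.0.0: no
  /27 102.186.162.224: MATCH
  /13 6.152.0.0: no
  /12 29.208.0.0: no
  /0 0.0.0.0: MATCH
Selected: next-hop 114.198.113.22 via eth2 (matched /27)


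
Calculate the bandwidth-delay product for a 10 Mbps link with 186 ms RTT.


BDP = bandwidth * RTT
= 10 Mbps * 186 ms
= 10 * 1e6 * 186 / 1000 bits
= 1860000 bits
= 232500 bytes
= 227.0508 KB
BDP = 1860000 bits (232500 bytes)


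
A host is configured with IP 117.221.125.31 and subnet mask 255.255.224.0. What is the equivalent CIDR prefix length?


Binary: 11111111.11111111.11100000.00000000
Count leading 1s
Prefix: /19


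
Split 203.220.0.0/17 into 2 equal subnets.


New prefix = 17 + 1 = 18
Each subnet has 16384 addresses
  203.220.0.0/18
  203.220.64.0/18
Subnets: 203.220.0.0/18, 203.220.64.0/18


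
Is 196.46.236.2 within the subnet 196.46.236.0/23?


Subnet network: 196.46.236.0
Test IP AND mask: 196.46.236.0
Yes, 196.46.236.2 is in 196.46.236.0/23


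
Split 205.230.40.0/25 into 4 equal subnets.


New prefix = 25 + 2 = 27
Each subnet has 32 addresses
  205.230.40.0/27
  205.230.40.32/27
  205.230.40.64/27
  205.230.40.96/27
Subnets: 205.230.40.0/27, 205.230.40.32/27, 205.230.40.64/27, 205.230.40.96/27


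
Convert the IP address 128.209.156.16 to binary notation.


128 = 10000000
209 = 11010001
156 = 10011100
16 = 00010000
Binary: 10000000.11010001.10011100.00010000


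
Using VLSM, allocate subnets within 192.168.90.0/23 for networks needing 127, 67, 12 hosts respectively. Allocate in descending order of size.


127 hosts -> /24 (254 usable): 192.168.90.0/24
67 hosts -> /25 (126 usable): 192.168.91.0/25
12 hosts -> /28 (14 usable): 192.168.91.128/28
Allocation: 192.168.90.0/24 (127 hosts, 254 usable); 192.168.91.0/25 (67 hosts, 126 usable); 192.168.91.128/28 (12 hosts, 14 usable)


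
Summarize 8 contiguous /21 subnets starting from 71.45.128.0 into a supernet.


Original prefix: /21
Number of subnets: 8 = 2^3
New prefix = 21 - 3 = 18
Supernet: 71.45.128.0/18


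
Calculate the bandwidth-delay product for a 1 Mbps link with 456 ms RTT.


BDP = bandwidth * RTT
= 1 Mbps * 456 ms
= 1 * 1e6 * 456 / 1000 bits
= 456000 bits
= 57000 bytes
= 55.6641 KB
BDP = 456000 bits (57000 bytes)


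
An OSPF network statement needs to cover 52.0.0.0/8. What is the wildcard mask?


Subnet mask: 255.0.0.0
Wildcard = 255.255.255.255 - subnet mask
255 - 255 = 0
255 - 0 = 255
255 - 0 = 255
255 - 0 = 255
Wildcard: 0.255.255.255


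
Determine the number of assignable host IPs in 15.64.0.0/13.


Host bits = 32 - 13 = 19
Total addresses = 2^19 = 524288
Usable = total - 2 (network and broadcast)
Usable hosts: 524286


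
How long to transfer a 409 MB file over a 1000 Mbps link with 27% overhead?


Effective throughput = 1000 * (1 - 27/100) = 730 Mbps
File size in Mb = 409 * 8 = 3272 Mb
Time = 3272 / 730
Time = 4.4822 seconds


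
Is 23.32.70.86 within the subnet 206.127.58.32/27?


Subnet network: 206.127.58.32
Test IP AND mask: 23.32.70.64
No, 23.32.70.86 is not in 206.127.58.32/27


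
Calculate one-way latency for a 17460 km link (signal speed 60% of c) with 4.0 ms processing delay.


Speed = 0.6 * 3e5 km/s = 180000 km/s
Propagation delay = 17460 / 180000 = 0.097 s = 97 ms
Processing delay = 4.0 ms
Total one-way latency = 101 ms


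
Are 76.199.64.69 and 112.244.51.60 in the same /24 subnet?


Mask: 255.255.255.0
76.199.64.69 AND mask = 76.199.64.0
112.244.51.60 AND mask = 112.244.51.0
No, different subnets (76.199.64.0 vs 112.244.51.0)


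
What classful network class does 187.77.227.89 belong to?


First octet: 187
Binary: 10111011
10xxxxxx -> Class B (128-191)
Class B, default mask 255.255.0.0 (/16)


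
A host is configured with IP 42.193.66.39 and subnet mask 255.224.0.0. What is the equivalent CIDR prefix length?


Binary: 11111111.11100000.00000000.00000000
Count leading 1s
Prefix: /11


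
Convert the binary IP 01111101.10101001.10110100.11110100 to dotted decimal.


01111101 = 125
10101001 = 169
10110100 = 180
11110100 = 244
IP: 125.169.180.244


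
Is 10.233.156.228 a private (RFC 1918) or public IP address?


RFC 1918 private ranges:
  10.0.0.0/8 (10.0.0.0 - 10.255.255.255)
  172.16.0.0/12 (172.16.0.0 - 172.31.255.255)
  192.168.0.0/16 (192.168.0.0 - 192.168.255.255)
Private (in 10.0.0.0/8)


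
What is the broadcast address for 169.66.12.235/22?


Network: 169.66.12.0/22
Host bits = 10
Set all host bits to 1:
Broadcast: 169.66.15.255


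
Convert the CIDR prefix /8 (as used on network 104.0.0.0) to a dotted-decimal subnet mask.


/8 means 8 network bits, 24 host bits
Binary: 11111111000000000000000000000000
Mask: 255.0.0.0


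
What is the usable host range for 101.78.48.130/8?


Network: 101.0.0.0
Broadcast: 101.255.255.255
First usable = network + 1
Last usable = broadcast - 1
Range: 101.0.0.1 to 101.255.255.254


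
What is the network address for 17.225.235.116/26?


IP:   00010001.11100001.11101011.01110100
Mask: 11111111.11111111.11111111.11000000
AND operation:
Net:  00010001.11100001.11101011.01000000
Network: 17.225.235.64/26


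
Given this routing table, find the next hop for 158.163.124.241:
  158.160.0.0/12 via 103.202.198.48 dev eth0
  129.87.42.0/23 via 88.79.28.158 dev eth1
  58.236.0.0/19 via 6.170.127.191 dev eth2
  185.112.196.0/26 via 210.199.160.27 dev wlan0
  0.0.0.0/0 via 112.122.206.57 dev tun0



Longest prefix match for 158.163.124.241:
  /12 158.160.0.0: MATCH
  /23 129.87.42.0: no
  /19 58.236.0.0: no
  /26 185.112.196.0: no
  /0 0.0.0.0: MATCH
Selected: next-hop 103.202.198.48 via eth0 (matched /12)


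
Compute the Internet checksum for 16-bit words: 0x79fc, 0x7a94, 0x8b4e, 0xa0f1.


Sum all words (with carry folding):
+ 0x79fc = 0x79fc
+ 0x7a94 = 0xf490
+ 0x8b4e = 0x7fdf
+ 0xa0f1 = 0x20d1
One's complement: ~0x20d1
Checksum = 0xdf2e


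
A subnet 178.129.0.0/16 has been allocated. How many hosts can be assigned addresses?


Host bits = 32 - 16 = 16
Total addresses = 2^16 = 65536
Usable = total - 2 (network and broadcast)
Usable hosts: 65534


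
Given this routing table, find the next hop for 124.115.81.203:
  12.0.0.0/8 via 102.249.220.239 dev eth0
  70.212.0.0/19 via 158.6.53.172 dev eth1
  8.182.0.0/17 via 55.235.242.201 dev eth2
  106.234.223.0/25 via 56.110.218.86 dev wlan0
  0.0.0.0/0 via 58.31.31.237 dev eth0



Longest prefix match for 124.115.81.203:
  /8 12.0.0.0: no
  /19 70.212.0.0: no
  /17 8.182.0.0: no
  /25 106.234.223.0: no
  /0 0.0.0.0: MATCH
Selected: next-hop 58.31.31.237 via eth0 (matched /0)


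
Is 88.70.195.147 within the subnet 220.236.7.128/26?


Subnet network: 220.236.7.128
Test IP AND mask: 88.70.195.128
No, 88.70.195.147 is not in 220.236.7.128/26


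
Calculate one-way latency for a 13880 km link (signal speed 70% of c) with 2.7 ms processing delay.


Speed = 0.7 * 3e5 km/s = 210000 km/s
Propagation delay = 13880 / 210000 = 0.0661 s = 66.0952 ms
Processing delay = 2.7 ms
Total one-way latency = 68.7952 ms


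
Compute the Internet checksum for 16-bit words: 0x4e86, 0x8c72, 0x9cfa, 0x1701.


Sum all words (with carry folding):
+ 0x4e86 = 0x4e86
+ 0x8c72 = 0xdaf8
+ 0x9cfa = 0x77f3
+ 0x1701 = 0x8ef4
One's complement: ~0x8ef4
Checksum = 0x710b


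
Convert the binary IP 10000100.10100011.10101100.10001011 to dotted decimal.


10000100 = 132
10100011 = 163
10101100 = 172
10001011 = 139
IP: 132.163.172.139


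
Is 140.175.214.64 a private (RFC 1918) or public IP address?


RFC 1918 private ranges:
  10.0.0.0/8 (10.0.0.0 - 10.255.255.255)
  172.16.0.0/12 (172.16.0.0 - 172.31.255.255)
  192.168.0.0/16 (192.168.0.0 - 192.168.255.255)
Public (not in any RFC 1918 range)


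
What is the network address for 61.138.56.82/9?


IP:   00111101.10001010.00111000.01010010
Mask: 11111111.10000000.00000000.00000000
AND operation:
Net:  00111101.10000000.00000000.00000000
Network: 61.128.0.0/9


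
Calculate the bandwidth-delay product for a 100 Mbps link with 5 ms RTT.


BDP = bandwidth * RTT
= 100 Mbps * 5 ms
= 100 * 1e6 * 5 / 1000 bits
= 500000 bits
= 62500 bytes
= 61.0352 KB
BDP = 500000 bits (62500 bytes)


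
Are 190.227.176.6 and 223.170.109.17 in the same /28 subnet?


Mask: 255.255.255.240
190.227.176.6 AND mask = 190.227.176.0
223.170.109.17 AND mask = 223.170.109.16
No, different subnets (190.227.176.0 vs 223.170.109.16)


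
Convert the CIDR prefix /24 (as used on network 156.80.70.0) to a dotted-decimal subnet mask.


/24 means 24 network bits, 8 host bits
Binary: 11111111111111111111111100000000
Mask: 255.255.255.0


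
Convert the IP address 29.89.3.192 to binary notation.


29 = 00011101
89 = 01011001
3 = 00000011
192 = 11000000
Binary: 00011101.01011001.00000011.11000000


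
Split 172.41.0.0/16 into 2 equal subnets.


New prefix = 16 + 1 = 17
Each subnet has 32768 addresses
  172.41.0.0/17
  172.41.128.0/17
Subnets: 172.41.0.0/17, 172.41.128.0/17


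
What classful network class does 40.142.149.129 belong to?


First octet: 40
Binary: 00101000
0xxxxxxx -> Class A (1-126)
Class A, default mask 255.0.0.0 (/8)


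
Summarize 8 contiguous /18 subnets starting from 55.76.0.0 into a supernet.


Original prefix: /18
Number of subnets: 8 = 2^3
New prefix = 18 - 3 = 15
Supernet: 55.76.0.0/15


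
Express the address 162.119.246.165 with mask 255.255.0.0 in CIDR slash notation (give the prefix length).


Binary: 11111111.11111111.00000000.00000000
Count leading 1s
Prefix: /16


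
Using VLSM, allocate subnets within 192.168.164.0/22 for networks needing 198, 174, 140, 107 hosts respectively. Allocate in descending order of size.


198 hosts -> /24 (254 usable): 192.168.164.0/24
174 hosts -> /24 (254 usable): 192.168.165.0/24
140 hosts -> /24 (254 usable): 192.168.166.0/24
107 hosts -> /25 (126 usable): 192.168.167.0/25
Allocation: 192.168.164.0/24 (198 hosts, 254 usable); 192.168.165.0/24 (174 hosts, 254 usable); 192.168.166.0/24 (140 hosts, 254 usable); 192.168.167.0/25 (107 hosts, 126 usable)


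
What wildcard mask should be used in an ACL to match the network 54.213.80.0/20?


Subnet mask: 255.255.240.0
Wildcard = 255.255.255.255 - subnet mask
255 - 255 = 0
255 - 255 = 0
255 - 240 = 15
255 - 0 = 255
Wildcard: 0.0.15.255


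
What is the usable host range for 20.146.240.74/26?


Network: 20.146.240.64
Broadcast: 20.146.240.127
First usable = network + 1
Last usable = broadcast - 1
Range: 20.146.240.65 to 20.146.240.126


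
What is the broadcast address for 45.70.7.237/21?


Network: 45.70.0.0/21
Host bits = 11
Set all host bits to 1:
Broadcast: 45.70.7.255


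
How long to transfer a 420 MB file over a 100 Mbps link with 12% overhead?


Effective throughput = 100 * (1 - 12/100) = 88 Mbps
File size in Mb = 420 * 8 = 3360 Mb
Time = 3360 / 88
Time = 38.1818 seconds


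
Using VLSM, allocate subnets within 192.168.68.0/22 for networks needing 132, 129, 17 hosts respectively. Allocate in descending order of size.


132 hosts -> /24 (254 usable): 192.168.68.0/24
129 hosts -> /24 (254 usable): 192.168.69.0/24
17 hosts -> /27 (30 usable): 192.168.70.0/27
Allocation: 192.168.68.0/24 (132 hosts, 254 usable); 192.168.69.0/24 (129 hosts, 254 usable); 192.168.70.0/27 (17 hosts, 30 usable)


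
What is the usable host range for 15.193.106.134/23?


Network: 15.193.106.0
Broadcast: 15.193.107.255
First usable = network + 1
Last usable = broadcast - 1
Range: 15.193.106.1 to 15.193.107.254


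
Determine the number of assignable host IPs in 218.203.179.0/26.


Host bits = 32 - 26 = 6
Total addresses = 2^6 = 64
Usable = total - 2 (network and broadcast)
Usable hosts: 62


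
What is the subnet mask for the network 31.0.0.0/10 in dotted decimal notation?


/10 means 10 network bits, 22 host bits
Binary: 11111111110000000000000000000000
Mask: 255.192.0.0


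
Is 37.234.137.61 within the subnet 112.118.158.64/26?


Subnet network: 112.118.158.64
Test IP AND mask: 37.234.137.0
No, 37.234.137.61 is not in 112.118.158.64/26


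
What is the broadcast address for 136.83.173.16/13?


Network: 136.80.0.0/13
Host bits = 19
Set all host bits to 1:
Broadcast: 136.87.255.255


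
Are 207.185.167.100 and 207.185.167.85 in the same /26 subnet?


Mask: 255.255.255.192
207.185.167.100 AND mask = 207.185.167.64
207.185.167.85 AND mask = 207.185.167.64
Yes, same subnet (207.185.167.64)


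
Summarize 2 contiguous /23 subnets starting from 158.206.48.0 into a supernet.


Original prefix: /23
Number of subnets: 2 = 2^1
New prefix = 23 - 1 = 22
Supernet: 158.206.48.0/22


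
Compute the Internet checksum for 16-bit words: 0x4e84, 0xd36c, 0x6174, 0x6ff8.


Sum all words (with carry folding):
+ 0x4e84 = 0x4e84
+ 0xd36c = 0x21f1
+ 0x6174 = 0x8365
+ 0x6ff8 = 0xf35d
One's complement: ~0xf35d
Checksum = 0x0ca2


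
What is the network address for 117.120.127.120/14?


IP:   01110101.01111000.01111111.01111000
Mask: 11111111.11111100.00000000.00000000
AND operation:
Net:  01110101.01111000.00000000.00000000
Network: 117.120.0.0/14


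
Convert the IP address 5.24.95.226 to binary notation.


5 = 00000101
24 = 00011000
95 = 01011111
226 = 11100010
Binary: 00000101.00011000.01011111.11100010


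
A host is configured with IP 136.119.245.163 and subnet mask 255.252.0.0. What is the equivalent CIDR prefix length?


Binary: 11111111.11111100.00000000.00000000
Count leading 1s
Prefix: /14


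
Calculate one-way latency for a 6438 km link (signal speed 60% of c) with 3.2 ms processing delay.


Speed = 0.6 * 3e5 km/s = 180000 km/s
Propagation delay = 6438 / 180000 = 0.0358 s = 35.7667 ms
Processing delay = 3.2 ms
Total one-way latency = 38.9667 ms


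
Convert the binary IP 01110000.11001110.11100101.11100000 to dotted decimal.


01110000 = 112
11001110 = 206
11100101 = 229
11100000 = 224
IP: 112.206.229.224


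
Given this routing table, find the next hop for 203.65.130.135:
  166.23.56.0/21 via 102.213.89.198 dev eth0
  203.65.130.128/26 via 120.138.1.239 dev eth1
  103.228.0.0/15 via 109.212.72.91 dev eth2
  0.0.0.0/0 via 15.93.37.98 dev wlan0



Longest prefix match for 203.65.130.135:
  /21 166.23.56.0: no
  /26 203.65.130.128: MATCH
  /15 103.228.0.0: no
  /0 0.0.0.0: MATCH
Selected: next-hop 120.138.1.239 via eth1 (matched /26)


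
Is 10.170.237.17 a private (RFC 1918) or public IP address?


RFC 1918 private ranges:
  10.0.0.0/8 (10.0.0.0 - 10.255.255.255)
  172.16.0.0/12 (172.16.0.0 - 172.31.255.255)
  192.168.0.0/16 (192.168.0.0 - 192.168.255.255)
Private (in 10.0.0.0/8)


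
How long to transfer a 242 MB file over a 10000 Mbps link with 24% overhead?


Effective throughput = 10000 * (1 - 24/100) = 7600 Mbps
File size in Mb = 242 * 8 = 1936 Mb
Time = 1936 / 7600
Time = 0.2547 seconds


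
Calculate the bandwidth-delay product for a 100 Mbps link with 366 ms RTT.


BDP = bandwidth * RTT
= 100 Mbps * 366 ms
= 100 * 1e6 * 366 / 1000 bits
= 36600000 bits
= 4575000 bytes
= 4467.7734 KB
BDP = 36600000 bits (4575000 bytes)


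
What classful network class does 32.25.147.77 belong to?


First octet: 32
Binary: 00100000
0xxxxxxx -> Class A (1-126)
Class A, default mask 255.0.0.0 (/8)


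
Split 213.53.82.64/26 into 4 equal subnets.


New prefix = 26 + 2 = 28
Each subnet has 16 addresses
  213.53.82.64/28
  213.53.82.80/28
  213.53.82.96/28
  213.53.82.112/28
Subnets: 213.53.82.64/28, 213.53.82.80/28, 213.53.82.96/28, 213.53.82.112/28


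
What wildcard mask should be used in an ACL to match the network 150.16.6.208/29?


Subnet mask: 255.255.255.248
Wildcard = 255.255.255.255 - subnet mask
255 - 255 = 0
255 - 255 = 0
255 - 255 = 0
255 - 248 = 7
Wildcard: 0.0.0.7


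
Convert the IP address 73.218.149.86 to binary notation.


73 = 01001001
218 = 11011010
149 = 10010101
86 = 01010110
Binary: 01001001.11011010.10010101.01010110


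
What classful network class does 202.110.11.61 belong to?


First octet: 202
Binary: 11001010
110xxxxx -> Class C (192-223)
Class C, default mask 255.255.255.0 (/24)


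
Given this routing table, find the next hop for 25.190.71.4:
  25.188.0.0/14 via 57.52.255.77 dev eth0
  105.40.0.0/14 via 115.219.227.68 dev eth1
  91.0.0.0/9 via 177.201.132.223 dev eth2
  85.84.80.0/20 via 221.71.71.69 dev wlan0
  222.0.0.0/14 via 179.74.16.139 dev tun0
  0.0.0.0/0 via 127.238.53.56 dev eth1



Longest prefix match for 25.190.71.4:
  /14 25.188.0.0: MATCH
  /14 105.40.0.0: no
  /9 91.0.0.0: no
  /20 85.84.80.0: no
  /14 222.0.0.0: no
  /0 0.0.0.0: MATCH
Selected: next-hop 57.52.255.77 via eth0 (matched /14)


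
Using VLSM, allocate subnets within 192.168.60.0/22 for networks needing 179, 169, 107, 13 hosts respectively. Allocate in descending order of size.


179 hosts -> /24 (254 usable): 192.168.60.0/24
169 hosts -> /24 (254 usable): 192.168.61.0/24
107 hosts -> /25 (126 usable): 192.168.62.0/25
13 hosts -> /28 (14 usable): 192.168.62.128/28
Allocation: 192.168.60.0/24 (179 hosts, 254 usable); 192.168.61.0/24 (169 hosts, 254 usable); 192.168.62.0/25 (107 hosts, 126 usable); 192.168.62.128/28 (13 hosts, 14 usable)


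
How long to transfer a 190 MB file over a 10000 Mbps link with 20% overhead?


Effective throughput = 10000 * (1 - 20/100) = 8000 Mbps
File size in Mb = 190 * 8 = 1520 Mb
Time = 1520 / 8000
Time = 0.19 seconds


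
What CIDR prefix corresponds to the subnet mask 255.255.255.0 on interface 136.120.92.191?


Binary: 11111111.11111111.11111111.00000000
Count leading 1s
Prefix: /24


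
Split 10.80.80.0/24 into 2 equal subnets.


New prefix = 24 + 1 = 25
Each subnet has 128 addresses
  10.80.80.0/25
  10.80.80.128/25
Subnets: 10.80.80.0/25, 10.80.80.128/25


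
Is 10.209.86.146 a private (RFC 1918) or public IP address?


RFC 1918 private ranges:
  10.0.0.0/8 (10.0.0.0 - 10.255.255.255)
  172.16.0.0/12 (172.16.0.0 - 172.31.255.255)
  192.168.0.0/16 (192.168.0.0 - 192.168.255.255)
Private (in 10.0.0.0/8)


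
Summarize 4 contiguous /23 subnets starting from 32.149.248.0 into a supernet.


Original prefix: /23
Number of subnets: 4 = 2^2
New prefix = 23 - 2 = 21
Supernet: 32.149.248.0/21


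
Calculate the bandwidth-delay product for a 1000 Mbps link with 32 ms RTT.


BDP = bandwidth * RTT
= 1000 Mbps * 32 ms
= 1000 * 1e6 * 32 / 1000 bits
= 32000000 bits
= 4000000 bytes
= 3906.25 KB
BDP = 32000000 bits (4000000 bytes)


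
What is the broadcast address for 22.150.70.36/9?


Network: 22.128.0.0/9
Host bits = 23
Set all host bits to 1:
Broadcast: 22.255.255.255


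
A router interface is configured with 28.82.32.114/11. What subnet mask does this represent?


/11 means 11 network bits, 21 host bits
Binary: 11111111111000000000000000000000
Mask: 255.224.0.0


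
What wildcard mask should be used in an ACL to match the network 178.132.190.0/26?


Subnet mask: 255.255.255.192
Wildcard = 255.255.255.255 - subnet mask
255 - 255 = 0
255 - 255 = 0
255 - 255 = 0
255 - 192 = 63
Wildcard: 0.0.0.63


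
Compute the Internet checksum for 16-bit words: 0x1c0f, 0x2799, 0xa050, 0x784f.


Sum all words (with carry folding):
+ 0x1c0f = 0x1c0f
+ 0x2799 = 0x43a8
+ 0xa050 = 0xe3f8
+ 0x784f = 0x5c48
One's complement: ~0x5c48
Checksum = 0xa3b7


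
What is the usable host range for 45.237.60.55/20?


Network: 45.237.48.0
Broadcast: 45.237.63.255
First usable = network + 1
Last usable = broadcast - 1
Range: 45.237.48.1 to 45.237.63.254


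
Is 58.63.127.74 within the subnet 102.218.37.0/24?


Subnet network: 102.218.37.0
Test IP AND mask: 58.63.127.0
No, 58.63.127.74 is not in 102.218.37.0/24


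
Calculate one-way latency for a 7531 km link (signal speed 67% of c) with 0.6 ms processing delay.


Speed = 0.67 * 3e5 km/s = 201000 km/s
Propagation delay = 7531 / 201000 = 0.0375 s = 37.4677 ms
Processing delay = 0.6 ms
Total one-way latency = 38.0677 ms


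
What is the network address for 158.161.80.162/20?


IP:   10011110.10100001.01010000.10100010
Mask: 11111111.11111111.11110000.00000000
AND operation:
Net:  10011110.10100001.01010000.00000000
Network: 158.161.80.0/20


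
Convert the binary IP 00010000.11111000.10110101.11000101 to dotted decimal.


00010000 = 16
11111000 = 248
10110101 = 181
11000101 = 197
IP: 16.248.181.197


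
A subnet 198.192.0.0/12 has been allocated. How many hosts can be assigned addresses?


Host bits = 32 - 12 = 20
Total addresses = 2^20 = 1048576
Usable = total - 2 (network and broadcast)
Usable hosts: 1048574


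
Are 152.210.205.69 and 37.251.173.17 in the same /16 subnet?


Mask: 255.255.0.0
152.210.205.69 AND mask = 152.210.0.0
37.251.173.17 AND mask = 37.251.0.0
No, different subnets (152.210.0.0 vs 37.251.0.0)


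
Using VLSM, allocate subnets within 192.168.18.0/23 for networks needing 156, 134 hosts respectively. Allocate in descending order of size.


156 hosts -> /24 (254 usable): 192.168.18.0/24
134 hosts -> /24 (254 usable): 192.168.19.0/24
Allocation: 192.168.18.0/24 (156 hosts, 254 usable); 192.168.19.0/24 (134 hosts, 254 usable)


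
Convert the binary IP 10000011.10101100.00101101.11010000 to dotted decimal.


10000011 = 131
10101100 = 172
00101101 = 45
11010000 = 208
IP: 131.172.45.208


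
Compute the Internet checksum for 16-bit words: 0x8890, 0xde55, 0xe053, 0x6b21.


Sum all words (with carry folding):
+ 0x8890 = 0x8890
+ 0xde55 = 0x66e6
+ 0xe053 = 0x473a
+ 0x6b21 = 0xb25b
One's complement: ~0xb25b
Checksum = 0x4da4


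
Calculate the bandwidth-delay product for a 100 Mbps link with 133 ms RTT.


BDP = bandwidth * RTT
= 100 Mbps * 133 ms
= 100 * 1e6 * 133 / 1000 bits
= 13300000 bits
= 1662500 bytes
= 1623.5352 KB
BDP = 13300000 bits (1662500 bytes)


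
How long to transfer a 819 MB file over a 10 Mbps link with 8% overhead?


Effective throughput = 10 * (1 - 8/100) = 9.2 Mbps
File size in Mb = 819 * 8 = 6552 Mb
Time = 6552 / 9.2
Time = 712.1739 seconds


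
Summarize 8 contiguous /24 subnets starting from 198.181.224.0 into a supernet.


Original prefix: /24
Number of subnets: 8 = 2^3
New prefix = 24 - 3 = 21
Supernet: 198.181.224.0/21


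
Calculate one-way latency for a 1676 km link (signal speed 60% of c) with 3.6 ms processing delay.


Speed = 0.6 * 3e5 km/s = 180000 km/s
Propagation delay = 1676 / 180000 = 0.0093 s = 9.3111 ms
Processing delay = 3.6 ms
Total one-way latency = 12.9111 ms


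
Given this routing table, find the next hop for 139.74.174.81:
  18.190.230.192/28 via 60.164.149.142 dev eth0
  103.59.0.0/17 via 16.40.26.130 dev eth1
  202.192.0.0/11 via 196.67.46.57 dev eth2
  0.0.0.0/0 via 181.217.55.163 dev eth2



Longest prefix match for 139.74.174.81:
  /28 18.190.230.192: no
  /17 103.59.0.0: no
  /11 202.192.0.0: no
  /0 0.0.0.0: MATCH
Selected: next-hop 181.217.55.163 via eth2 (matched /0)


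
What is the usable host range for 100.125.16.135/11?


Network: 100.96.0.0
Broadcast: 100.127.255.255
First usable = network + 1
Last usable = broadcast - 1
Range: 100.96.0.1 to 100.127.255.254


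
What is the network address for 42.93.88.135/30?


IP:   00101010.01011101.01011000.10000111
Mask: 11111111.11111111.11111111.11111100
AND operation:
Net:  00101010.01011101.01011000.10000100
Network: 42.93.88.132/30


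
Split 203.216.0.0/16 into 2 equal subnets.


New prefix = 16 + 1 = 17
Each subnet has 32768 addresses
  203.216.0.0/17
  203.216.128.0/17
Subnets: 203.216.0.0/17, 203.216.128.0/17


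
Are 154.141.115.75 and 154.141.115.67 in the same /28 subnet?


Mask: 255.255.255.240
154.141.115.75 AND mask = 154.141.115.64
154.141.115.67 AND mask = 154.141.115.64
Yes, same subnet (154.141.115.64)


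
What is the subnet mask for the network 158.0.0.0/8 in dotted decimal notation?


/8 means 8 network bits, 24 host bits
Binary: 11111111000000000000000000000000
Mask: 255.0.0.0


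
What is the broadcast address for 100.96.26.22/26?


Network: 100.96.26.0/26
Host bits = 6
Set all host bits to 1:
Broadcast: 100.96.26.63


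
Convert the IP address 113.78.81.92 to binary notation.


113 = 01110001
78 = 01001110
81 = 01010001
92 = 01011100
Binary: 01110001.01001110.01010001.01011100


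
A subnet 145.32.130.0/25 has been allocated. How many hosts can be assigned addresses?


Host bits = 32 - 25 = 7
Total addresses = 2^7 = 128
Usable = total - 2 (network and broadcast)
Usable hosts: 126


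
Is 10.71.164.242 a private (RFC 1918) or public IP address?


RFC 1918 private ranges:
  10.0.0.0/8 (10.0.0.0 - 10.255.255.255)
  172.16.0.0/12 (172.16.0.0 - 172.31.255.255)
  192.168.0.0/16 (192.168.0.0 - 192.168.255.255)
Private (in 10.0.0.0/8)


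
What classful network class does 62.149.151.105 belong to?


First octet: 62
Binary: 00111110
0xxxxxxx -> Class A (1-126)
Class A, default mask 255.0.0.0 (/8)


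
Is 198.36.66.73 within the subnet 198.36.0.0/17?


Subnet network: 198.36.0.0
Test IP AND mask: 198.36.0.0
Yes, 198.36.66.73 is in 198.36.0.0/17


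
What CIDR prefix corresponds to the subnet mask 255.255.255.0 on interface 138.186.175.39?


Binary: 11111111.11111111.11111111.00000000
Count leading 1s
Prefix: /24


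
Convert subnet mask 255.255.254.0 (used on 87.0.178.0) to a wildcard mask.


Subnet mask: 255.255.254.0
Wildcard = 255.255.255.255 - subnet mask
255 - 255 = 0
255 - 255 = 0
255 - 254 = 1
255 - 0 = 255
Wildcard: 0.0.1.255


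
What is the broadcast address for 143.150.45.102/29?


Network: 143.150.45.96/29
Host bits = 3
Set all host bits to 1:
Broadcast: 143.150.45.103


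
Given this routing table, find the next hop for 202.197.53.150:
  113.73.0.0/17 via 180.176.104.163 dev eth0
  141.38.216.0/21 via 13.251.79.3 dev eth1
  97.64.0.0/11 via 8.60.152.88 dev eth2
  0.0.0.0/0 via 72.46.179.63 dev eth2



Longest prefix match for 202.197.53.150:
  /17 113.73.0.0: no
  /21 141.38.216.0: no
  /11 97.64.0.0: no
  /0 0.0.0.0: MATCH
Selected: next-hop 72.46.179.63 via eth2 (matched /0)


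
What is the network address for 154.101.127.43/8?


IP:   10011010.01100101.01111111.00101011
Mask: 11111111.00000000.00000000.00000000
AND operation:
Net:  10011010.00000000.00000000.00000000
Network: 154.0.0.0/8


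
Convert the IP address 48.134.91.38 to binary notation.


48 = 00110000
134 = 10000110
91 = 01011011
38 = 00100110
Binary: 00110000.10000110.01011011.00100110


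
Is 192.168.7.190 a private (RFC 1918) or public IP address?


RFC 1918 private ranges:
  10.0.0.0/8 (10.0.0.0 - 10.255.255.255)
  172.16.0.0/12 (172.16.0.0 - 172.31.255.255)
  192.168.0.0/16 (192.168.0.0 - 192.168.255.255)
Private (in 192.168.0.0/16)


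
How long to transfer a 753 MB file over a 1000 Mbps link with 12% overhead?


Effective throughput = 1000 * (1 - 12/100) = 880 Mbps
File size in Mb = 753 * 8 = 6024 Mb
Time = 6024 / 880
Time = 6.8455 seconds


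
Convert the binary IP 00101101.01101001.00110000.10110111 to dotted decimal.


00101101 = 45
01101001 = 105
00110000 = 48
10110111 = 183
IP: 45.105.48.183


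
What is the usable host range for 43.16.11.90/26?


Network: 43.16.11.64
Broadcast: 43.16.11.127
First usable = network + 1
Last usable = broadcast - 1
Range: 43.16.11.65 to 43.16.11.126


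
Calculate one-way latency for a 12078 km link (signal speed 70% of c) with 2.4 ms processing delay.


Speed = 0.7 * 3e5 km/s = 210000 km/s
Propagation delay = 12078 / 210000 = 0.0575 s = 57.5143 ms
Processing delay = 2.4 ms
Total one-way latency = 59.9143 ms


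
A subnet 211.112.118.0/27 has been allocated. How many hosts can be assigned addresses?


Host bits = 32 - 27 = 5
Total addresses = 2^5 = 32
Usable = total - 2 (network and broadcast)
Usable hosts: 30


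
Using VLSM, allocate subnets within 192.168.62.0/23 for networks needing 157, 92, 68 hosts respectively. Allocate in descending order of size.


157 hosts -> /24 (254 usable): 192.168.62.0/24
92 hosts -> /25 (126 usable): 192.168.63.0/25
68 hosts -> /25 (126 usable): 192.168.63.128/25
Allocation: 192.168.62.0/24 (157 hosts, 254 usable); 192.168.63.0/25 (92 hosts, 126 usable); 192.168.63.128/25 (68 hosts, 126 usable)


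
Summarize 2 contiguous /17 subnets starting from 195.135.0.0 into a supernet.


Original prefix: /17
Number of subnets: 2 = 2^1
New prefix = 17 - 1 = 16
Supernet: 195.135.0.0/16


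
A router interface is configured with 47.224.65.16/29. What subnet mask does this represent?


/29 means 29 network bits, 3 host bits
Binary: 11111111111111111111111111111000
Mask: 255.255.255.248


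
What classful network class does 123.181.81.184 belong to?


First octet: 123
Binary: 01111011
0xxxxxxx -> Class A (1-126)
Class A, default mask 255.0.0.0 (/8)


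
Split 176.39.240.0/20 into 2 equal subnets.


New prefix = 20 + 1 = 21
Each subnet has 2048 addresses
  176.39.240.0/21
  176.39.248.0/21
Subnets: 176.39.240.0/21, 176.39.248.0/21


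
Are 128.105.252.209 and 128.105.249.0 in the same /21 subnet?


Mask: 255.255.248.0
128.105.252.209 AND mask = 128.105.248.0
128.105.249.0 AND mask = 128.105.248.0
Yes, same subnet (128.105.248.0)


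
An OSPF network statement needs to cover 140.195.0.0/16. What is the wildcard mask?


Subnet mask: 255.255.0.0
Wildcard = 255.255.255.255 - subnet mask
255 - 255 = 0
255 - 255 = 0
255 - 0 = 255
255 - 0 = 255
Wildcard: 0.0.255.255


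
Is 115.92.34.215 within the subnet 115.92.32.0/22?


Subnet network: 115.92.32.0
Test IP AND mask: 115.92.32.0
Yes, 115.92.34.215 is in 115.92.32.0/22


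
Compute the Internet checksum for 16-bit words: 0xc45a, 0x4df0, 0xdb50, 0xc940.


Sum all words (with carry folding):
+ 0xc45a = 0xc45a
+ 0x4df0 = 0x124b
+ 0xdb50 = 0xed9b
+ 0xc940 = 0xb6dc
One's complement: ~0xb6dc
Checksum = 0x4923


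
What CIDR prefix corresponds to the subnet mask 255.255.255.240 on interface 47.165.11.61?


Binary: 11111111.11111111.11111111.11110000
Count leading 1s
Prefix: /28


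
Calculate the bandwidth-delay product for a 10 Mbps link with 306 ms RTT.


BDP = bandwidth * RTT
= 10 Mbps * 306 ms
= 10 * 1e6 * 306 / 1000 bits
= 3060000 bits
= 382500 bytes
= 373.5352 KB
BDP = 3060000 bits (382500 bytes)


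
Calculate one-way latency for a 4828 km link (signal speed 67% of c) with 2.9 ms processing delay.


Speed = 0.67 * 3e5 km/s = 201000 km/s
Propagation delay = 4828 / 201000 = 0.024 s = 24.0199 ms
Processing delay = 2.9 ms
Total one-way latency = 26.9199 ms


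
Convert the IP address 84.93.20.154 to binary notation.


84 = 01010100
93 = 01011101
20 = 00010100
154 = 10011010
Binary: 01010100.01011101.00010100.10011010


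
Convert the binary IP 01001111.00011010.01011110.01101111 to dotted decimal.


01001111 = 79
00011010 = 26
01011110 = 94
01101111 = 111
IP: 79.26.94.111
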